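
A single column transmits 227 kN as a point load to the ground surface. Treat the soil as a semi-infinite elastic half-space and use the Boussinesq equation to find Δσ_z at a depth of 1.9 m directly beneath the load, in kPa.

Δσ_z ≈ 30 kPa

Boussinesq vertical stress below a point load on an elastic half-space:
Δσ_z = 3P/(2πz²) · [1 + (r/z)²]^(−5/2)
r/z = 0/1.9 = 0; [1+(r/z)²]^(−5/2) = 1.
Δσ_z = 3×227/(2π×1.9²) × 1 = 30.023 × 1 = 30.02 kPa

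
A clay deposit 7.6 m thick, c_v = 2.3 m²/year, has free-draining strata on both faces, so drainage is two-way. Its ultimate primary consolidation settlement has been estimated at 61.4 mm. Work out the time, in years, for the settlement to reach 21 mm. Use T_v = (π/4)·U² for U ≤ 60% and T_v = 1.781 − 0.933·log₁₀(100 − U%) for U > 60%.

t ≈ 0.577 years

Drainage path length: H_d = H/2 = 3.8 m (double drainage).
U = S(t)/S_ult = 21/61.4 = 0.342.
U ≤ 60%: T_v = (π/4)·U² = (π/4)×0.34202² = 0.091874.
t = T_v·H_d²/c_v = 0.091874×3.8²/2.3 = 0.5768 years.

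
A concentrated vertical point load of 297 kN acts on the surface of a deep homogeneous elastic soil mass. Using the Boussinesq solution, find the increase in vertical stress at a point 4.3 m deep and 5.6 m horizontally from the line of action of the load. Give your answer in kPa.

Δσ_z ≈ 0.643 kPa

Boussinesq vertical stress below a point load on an elastic half-space:
Δσ_z = 3P/(2πz²) · [1 + (r/z)²]^(−5/2)
r/z = 5.6/4.3 = 1.3023; [1+(r/z)²]^(−5/2) = 0.083788.
Δσ_z = 3×297/(2π×4.3²) × 0.083788 = 7.6694 × 0.083788 = 0.6426 kPa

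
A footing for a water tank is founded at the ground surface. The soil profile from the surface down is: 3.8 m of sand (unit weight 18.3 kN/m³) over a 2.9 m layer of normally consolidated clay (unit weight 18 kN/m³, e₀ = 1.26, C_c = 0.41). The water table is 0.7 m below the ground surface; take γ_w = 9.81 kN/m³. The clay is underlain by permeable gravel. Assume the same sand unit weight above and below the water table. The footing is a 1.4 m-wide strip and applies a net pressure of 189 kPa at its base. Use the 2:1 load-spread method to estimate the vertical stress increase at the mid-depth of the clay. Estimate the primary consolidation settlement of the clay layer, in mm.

Mid-depth of clay below the ground surface: z = 3.8 + 2.9/2 = 5.25 m.
Total vertical stress at mid-clay: σ_v = 18.3×3.8 + 18×1.45 = 95.64 kPa.
Pore pressure: u = 9.81×(5.25 − 0.7) = 44.636 kPa.
Initial effective stress: σ'_0 = σ_v − u = 95.64 − 44.636 = 51.004 kPa.
Stress increase at mid-clay by the 2:1 spreading method:
Δσ = qB/(B+z) = 189×1.4/(1.4+5.25) = 39.789 kPa
Final effective stress: σ'_f = σ'_0 + Δσ = 51.004 + 39.789 = 90.793 kPa.
Normally consolidated clay, so the full stress increment lies on the virgin compression line:
S_c = C_c·H/(1+e₀)·log₁₀(σ'_f/σ'_0) = 0.41×2.9/(1+1.26)×log₁₀(90.793/51.004)
    = 0.52611 × 0.25045 = 0.1318 m

S_c ≈ 132 mm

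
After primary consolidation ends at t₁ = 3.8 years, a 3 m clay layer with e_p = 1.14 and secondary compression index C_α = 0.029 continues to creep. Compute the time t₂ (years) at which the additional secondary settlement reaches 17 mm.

S_s = C_α·H/(1+e_p)·log₁₀(t₂/t₁) ⇒ log₁₀(t₂/t₁) = S_s·(1+e_p)/(C_α·H).
log₁₀(t₂/t₁) = 0.017 × (1+1.14) / (0.029×3) = 0.4182
t₂ = t₁ × 10^0.4182 = 3.8 × 2.619 = 9.953 years

t₂ ≈ 9.95 years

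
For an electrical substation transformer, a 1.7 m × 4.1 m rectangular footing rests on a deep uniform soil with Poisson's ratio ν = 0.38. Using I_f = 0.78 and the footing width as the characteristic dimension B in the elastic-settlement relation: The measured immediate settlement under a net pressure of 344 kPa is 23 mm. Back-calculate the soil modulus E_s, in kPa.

E_s ≈ 17000 kPa

S_e = q·B·(1−ν²)/E_s · I_f  ⇒  E_s = q·B·(1−ν²)·I_f / S_e.
E_s = 344 × 1.7 × 0.8556 × 0.78 / 0.023 = 16970 kPa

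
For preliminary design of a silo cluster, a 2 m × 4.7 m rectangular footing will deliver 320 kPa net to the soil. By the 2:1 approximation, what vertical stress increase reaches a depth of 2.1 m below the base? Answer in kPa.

By the 2:1 method the load spreads at 1 horizontal : 2 vertical, so at depth z the loaded area has grown by z in each plan dimension:
Δσ = qBL/((B+z)(L+z)) = 320×2×4.7/((2+2.1)(4.7+2.1)) = 107.89 kPa

Δσ_z ≈ 108 kPa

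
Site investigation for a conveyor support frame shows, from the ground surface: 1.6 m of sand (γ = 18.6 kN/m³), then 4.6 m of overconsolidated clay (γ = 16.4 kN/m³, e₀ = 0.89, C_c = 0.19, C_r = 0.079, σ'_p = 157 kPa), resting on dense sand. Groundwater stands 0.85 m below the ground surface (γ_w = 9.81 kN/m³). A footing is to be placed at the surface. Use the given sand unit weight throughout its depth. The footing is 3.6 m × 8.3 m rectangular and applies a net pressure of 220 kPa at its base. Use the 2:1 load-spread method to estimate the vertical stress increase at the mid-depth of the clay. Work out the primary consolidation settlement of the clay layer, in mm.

S_c ≈ 89.3 mm

Mid-depth of clay below the ground surface: z = 1.6 + 4.6/2 = 3.9 m.
Total vertical stress at mid-clay: σ_v = 18.6×1.6 + 16.4×2.3 = 67.48 kPa.
Pore pressure: u = 9.81×(3.9 − 0.85) = 29.921 kPa.
Initial effective stress: σ'_0 = σ_v − u = 67.48 − 29.921 = 37.559 kPa.
Stress increase at mid-clay by the 2:1 spreading method:
Δσ = qBL/((B+z)(L+z)) = 220×3.6×8.3/((3.6+3.9)(8.3+3.9)) = 71.843 kPa
Final effective stress: σ'_f = 37.559 + 71.843 = 109.4 kPa.
σ'_f = 109.4 ≤ σ'_p = 157 kPa, so the clay remains overconsolidated and only the recompression index applies:
S_c = C_r·H/(1+e₀)·log₁₀(σ'_f/σ'_0) = 0.079×4.6/1.89×log₁₀(109.4/37.559)
    = 0.19228 × 0.4643 = 0.08927 m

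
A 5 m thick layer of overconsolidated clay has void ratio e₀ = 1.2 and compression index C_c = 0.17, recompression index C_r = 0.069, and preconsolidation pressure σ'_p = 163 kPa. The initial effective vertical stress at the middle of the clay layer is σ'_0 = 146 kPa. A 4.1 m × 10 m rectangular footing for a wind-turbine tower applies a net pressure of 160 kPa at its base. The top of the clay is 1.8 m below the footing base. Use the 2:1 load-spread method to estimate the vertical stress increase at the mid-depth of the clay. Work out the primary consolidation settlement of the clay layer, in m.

S_c ≈ 0.0423 m

Mid-depth of clay below the footing base: z = 1.8 + 5/2 = 4.3 m.
Stress increase at mid-clay by the 2:1 spreading method:
Δσ = qBL/((B+z)(L+z)) = 160×4.1×10/((4.1+4.3)(10+4.3)) = 54.612 kPa
Final effective stress: σ'_f = 146 + 54.612 = 200.61 kPa.
σ'_f = 200.61 > σ'_p = 163 kPa, so the stress path crosses the preconsolidation pressure — recompression up to σ'_p, then virgin compression beyond:
S_c = H/(1+e₀)·[C_r·log₁₀(σ'_p/σ'_0) + C_c·log₁₀(σ'_f/σ'_p)]
    = 5/2.2 × [0.069×log₁₀(163/146) + 0.17×log₁₀(200.61/163)]
    = 2.2727 × [0.0033006 + 0.015328] = 0.04234 m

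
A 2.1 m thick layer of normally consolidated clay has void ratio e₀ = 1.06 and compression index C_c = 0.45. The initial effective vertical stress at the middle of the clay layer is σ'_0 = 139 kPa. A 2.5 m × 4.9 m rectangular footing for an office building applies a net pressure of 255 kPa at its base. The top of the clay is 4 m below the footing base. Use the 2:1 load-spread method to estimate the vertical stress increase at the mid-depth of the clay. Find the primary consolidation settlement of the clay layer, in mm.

Mid-depth of clay below the footing base: z = 4 + 2.1/2 = 5.05 m.
Stress increase at mid-clay by the 2:1 spreading method:
Δσ = qBL/((B+z)(L+z)) = 255×2.5×4.9/((2.5+5.05)(4.9+5.05)) = 41.582 kPa
Final effective stress: σ'_f = σ'_0 + Δσ = 139 + 41.582 = 180.58 kPa.
Normally consolidated clay, so the full stress increment lies on the virgin compression line:
S_c = C_c·H/(1+e₀)·log₁₀(σ'_f/σ'_0) = 0.45×2.1/(1+1.06)×log₁₀(180.58/139)
    = 0.45874 × 0.11365 = 0.05214 m

S_c ≈ 52.1 mm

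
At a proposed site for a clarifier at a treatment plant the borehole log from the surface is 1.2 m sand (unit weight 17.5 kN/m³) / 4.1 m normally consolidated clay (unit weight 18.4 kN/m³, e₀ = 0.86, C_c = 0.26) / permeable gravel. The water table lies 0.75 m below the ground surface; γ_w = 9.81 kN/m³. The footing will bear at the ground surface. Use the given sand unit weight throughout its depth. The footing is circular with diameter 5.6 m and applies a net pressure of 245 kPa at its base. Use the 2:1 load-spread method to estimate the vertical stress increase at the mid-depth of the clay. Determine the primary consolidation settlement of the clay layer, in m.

Mid-depth of clay below the ground surface: z = 1.2 + 4.1/2 = 3.25 m.
Total vertical stress at mid-clay: σ_v = 17.5×1.2 + 18.4×2.05 = 58.72 kPa.
Pore pressure: u = 9.81×(3.25 − 0.75) = 24.525 kPa.
Initial effective stress: σ'_0 = σ_v − u = 58.72 − 24.525 = 34.195 kPa.
Stress increase at mid-clay by the 2:1 spreading method:
Δσ ≈ qD²/(D+z)² = 245×5.6²/(5.6+3.25)² = 98.097 kPa
Final effective stress: σ'_f = σ'_0 + Δσ = 34.195 + 98.097 = 132.29 kPa.
Normally consolidated clay, so the full stress increment lies on the virgin compression line:
S_c = C_c·H/(1+e₀)·log₁₀(σ'_f/σ'_0) = 0.26×4.1/(1+0.86)×log₁₀(132.29/34.195)
    = 0.57312 × 0.58756 = 0.3367 m

S_c ≈ 0.337 m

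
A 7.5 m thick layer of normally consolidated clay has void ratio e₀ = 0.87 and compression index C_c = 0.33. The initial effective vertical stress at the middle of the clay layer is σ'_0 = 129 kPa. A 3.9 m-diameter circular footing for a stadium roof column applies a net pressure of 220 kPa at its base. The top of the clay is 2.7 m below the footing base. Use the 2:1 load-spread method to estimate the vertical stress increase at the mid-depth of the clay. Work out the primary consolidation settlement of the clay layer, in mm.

Mid-depth of clay below the footing base: z = 2.7 + 7.5/2 = 6.45 m.
Stress increase at mid-clay by the 2:1 spreading method:
Δσ ≈ qD²/(D+z)² = 220×3.9²/(3.9+6.45)² = 31.237 kPa
Final effective stress: σ'_f = σ'_0 + Δσ = 129 + 31.237 = 160.24 kPa.
Normally consolidated clay, so the full stress increment lies on the virgin compression line:
S_c = C_c·H/(1+e₀)·log₁₀(σ'_f/σ'_0) = 0.33×7.5/(1+0.87)×log₁₀(160.24/129)
    = 1.3235 × 0.094181 = 0.1246 m

S_c ≈ 125 mm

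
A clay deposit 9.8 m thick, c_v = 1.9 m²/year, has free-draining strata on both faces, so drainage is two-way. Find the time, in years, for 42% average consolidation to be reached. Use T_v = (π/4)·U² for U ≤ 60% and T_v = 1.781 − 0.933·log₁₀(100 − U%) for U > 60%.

Drainage path length: H_d = H/2 = 4.9 m (double drainage).
U ≤ 60%: T_v = (π/4)·U² = (π/4)×0.42² = 0.13854.
t = T_v·H_d²/c_v = 0.13854×4.9²/1.9 = 1.751 years.

t ≈ 1.75 years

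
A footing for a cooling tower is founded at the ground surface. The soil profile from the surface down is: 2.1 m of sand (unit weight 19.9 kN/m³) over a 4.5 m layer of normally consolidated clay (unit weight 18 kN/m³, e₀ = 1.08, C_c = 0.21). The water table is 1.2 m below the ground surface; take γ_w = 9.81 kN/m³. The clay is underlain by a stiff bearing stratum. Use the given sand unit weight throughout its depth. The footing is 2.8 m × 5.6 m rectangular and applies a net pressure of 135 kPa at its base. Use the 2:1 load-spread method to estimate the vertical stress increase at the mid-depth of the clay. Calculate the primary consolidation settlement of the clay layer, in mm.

Mid-depth of clay below the ground surface: z = 2.1 + 4.5/2 = 4.35 m.
Total vertical stress at mid-clay: σ_v = 19.9×2.1 + 18×2.25 = 82.29 kPa.
Pore pressure: u = 9.81×(4.35 − 1.2) = 30.902 kPa.
Initial effective stress: σ'_0 = σ_v − u = 82.29 − 30.902 = 51.388 kPa.
Stress increase at mid-clay by the 2:1 spreading method:
Δσ = qBL/((B+z)(L+z)) = 135×2.8×5.6/((2.8+4.35)(5.6+4.35)) = 29.754 kPa
Final effective stress: σ'_f = σ'_0 + Δσ = 51.388 + 29.754 = 81.142 kPa.
Normally consolidated clay, so the full stress increment lies on the virgin compression line:
S_c = C_c·H/(1+e₀)·log₁₀(σ'_f/σ'_0) = 0.21×4.5/(1+1.08)×log₁₀(81.142/51.388)
    = 0.45433 × 0.19838 = 0.09013 m

S_c ≈ 90.1 mm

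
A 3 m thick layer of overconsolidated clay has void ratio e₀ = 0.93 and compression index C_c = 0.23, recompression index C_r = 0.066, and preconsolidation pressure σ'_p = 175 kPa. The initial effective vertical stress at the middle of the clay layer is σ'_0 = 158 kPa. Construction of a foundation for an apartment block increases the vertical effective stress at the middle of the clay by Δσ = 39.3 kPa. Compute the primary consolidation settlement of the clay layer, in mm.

S_c ≈ 23.2 mm

Final effective stress: σ'_f = 158 + 39.3 = 197.3 kPa.
σ'_f = 197.3 > σ'_p = 175 kPa, so the stress path crosses the preconsolidation pressure — recompression up to σ'_p, then virgin compression beyond:
S_c = H/(1+e₀)·[C_r·log₁₀(σ'_p/σ'_0) + C_c·log₁₀(σ'_f/σ'_p)]
    = 3/1.93 × [0.066×log₁₀(175/158) + 0.23×log₁₀(197.3/175)]
    = 1.5544 × [0.0029291 + 0.01198] = 0.02317 m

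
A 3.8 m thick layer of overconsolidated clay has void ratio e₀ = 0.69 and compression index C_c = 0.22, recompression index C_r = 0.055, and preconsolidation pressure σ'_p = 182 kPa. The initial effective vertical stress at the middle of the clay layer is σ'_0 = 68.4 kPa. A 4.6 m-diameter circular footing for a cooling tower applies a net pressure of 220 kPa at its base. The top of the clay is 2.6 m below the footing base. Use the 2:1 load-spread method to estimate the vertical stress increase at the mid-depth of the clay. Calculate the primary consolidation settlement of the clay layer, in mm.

Mid-depth of clay below the footing base: z = 2.6 + 3.8/2 = 4.5 m.
Stress increase at mid-clay by the 2:1 spreading method:
Δσ ≈ qD²/(D+z)² = 220×4.6²/(4.6+4.5)² = 56.215 kPa
Final effective stress: σ'_f = 68.4 + 56.215 = 124.62 kPa.
σ'_f = 124.62 ≤ σ'_p = 182 kPa, so the clay remains overconsolidated and only the recompression index applies:
S_c = C_r·H/(1+e₀)·log₁₀(σ'_f/σ'_0) = 0.055×3.8/1.69×log₁₀(124.62/68.4)
    = 0.12367 × 0.26053 = 0.03222 m

S_c ≈ 32.2 mm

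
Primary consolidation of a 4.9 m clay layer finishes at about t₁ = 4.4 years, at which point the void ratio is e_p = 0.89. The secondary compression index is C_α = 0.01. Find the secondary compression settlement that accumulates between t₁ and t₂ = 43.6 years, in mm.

S_s ≈ 25.8 mm

Secondary compression: S_s = C_α·H/(1+e_p)·log₁₀(t₂/t₁)
S_s = 0.01×4.9/(1+0.89)×log₁₀(43.6/4.4)
    = 0.02593 × 0.996 = 0.02582 m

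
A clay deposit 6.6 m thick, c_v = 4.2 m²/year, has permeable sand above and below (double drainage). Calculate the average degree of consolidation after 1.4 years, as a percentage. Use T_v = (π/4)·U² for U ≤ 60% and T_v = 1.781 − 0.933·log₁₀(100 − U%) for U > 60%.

U ≈ 78.6 %

Drainage path length: H_d = H/2 = 3.3 m (double drainage).
T_v = c_v·t/H_d² = 4.2×1.4/3.3² = 0.53994.
T_v = 0.53994 corresponds to the U > 60% branch:
U = 1 − 10^((1.781 − T_v)/0.933)/100 = 0.7861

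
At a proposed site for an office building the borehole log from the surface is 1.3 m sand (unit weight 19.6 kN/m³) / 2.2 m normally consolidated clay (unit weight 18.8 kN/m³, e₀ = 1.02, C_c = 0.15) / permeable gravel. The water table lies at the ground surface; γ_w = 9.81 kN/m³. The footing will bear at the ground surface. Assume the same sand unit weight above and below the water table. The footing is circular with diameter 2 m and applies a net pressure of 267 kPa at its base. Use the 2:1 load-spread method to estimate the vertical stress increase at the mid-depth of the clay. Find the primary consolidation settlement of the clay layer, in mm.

S_c ≈ 87.6 mm

Mid-depth of clay below the ground surface: z = 1.3 + 2.2/2 = 2.4 m.
Total vertical stress at mid-clay: σ_v = 19.6×1.3 + 18.8×1.1 = 46.16 kPa.
Pore pressure: u = 9.81×(2.4 − 0) = 23.544 kPa.
Initial effective stress: σ'_0 = σ_v − u = 46.16 − 23.544 = 22.616 kPa.
Stress increase at mid-clay by the 2:1 spreading method:
Δσ ≈ qD²/(D+z)² = 267×2²/(2+2.4)² = 55.165 kPa
Final effective stress: σ'_f = σ'_0 + Δσ = 22.616 + 55.165 = 77.781 kPa.
Normally consolidated clay, so the full stress increment lies on the virgin compression line:
S_c = C_c·H/(1+e₀)·log₁₀(σ'_f/σ'_0) = 0.15×2.2/(1+1.02)×log₁₀(77.781/22.616)
    = 0.16337 × 0.53646 = 0.08764 m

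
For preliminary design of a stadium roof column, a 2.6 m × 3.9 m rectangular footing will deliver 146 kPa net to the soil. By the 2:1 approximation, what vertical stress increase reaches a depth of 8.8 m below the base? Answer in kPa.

By the 2:1 method the load spreads at 1 horizontal : 2 vertical, so at depth z the loaded area has grown by z in each plan dimension:
Δσ = qBL/((B+z)(L+z)) = 146×2.6×3.9/((2.6+8.8)(3.9+8.8)) = 10.225 kPa

Δσ_z ≈ 10.2 kPa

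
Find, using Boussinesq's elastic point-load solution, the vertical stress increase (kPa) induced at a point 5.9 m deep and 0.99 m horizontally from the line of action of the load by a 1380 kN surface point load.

Δσ_z ≈ 17.7 kPa

Boussinesq vertical stress below a point load on an elastic half-space:
Δσ_z = 3P/(2πz²) · [1 + (r/z)²]^(−5/2)
r/z = 0.99/5.9 = 0.1678; [1+(r/z)²]^(−5/2) = 0.93294.
Δσ_z = 3×1380/(2π×5.9²) × 0.93294 = 18.929 × 0.93294 = 17.66 kPa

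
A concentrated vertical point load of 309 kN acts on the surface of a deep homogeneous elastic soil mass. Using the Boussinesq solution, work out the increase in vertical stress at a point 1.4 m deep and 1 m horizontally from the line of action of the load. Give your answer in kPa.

Boussinesq vertical stress below a point load on an elastic half-space:
Δσ_z = 3P/(2πz²) · [1 + (r/z)²]^(−5/2)
r/z = 1/1.4 = 0.71429; [1+(r/z)²]^(−5/2) = 0.35679.
Δσ_z = 3×309/(2π×1.4²) × 0.35679 = 75.274 × 0.35679 = 26.86 kPa

Δσ_z ≈ 26.9 kPa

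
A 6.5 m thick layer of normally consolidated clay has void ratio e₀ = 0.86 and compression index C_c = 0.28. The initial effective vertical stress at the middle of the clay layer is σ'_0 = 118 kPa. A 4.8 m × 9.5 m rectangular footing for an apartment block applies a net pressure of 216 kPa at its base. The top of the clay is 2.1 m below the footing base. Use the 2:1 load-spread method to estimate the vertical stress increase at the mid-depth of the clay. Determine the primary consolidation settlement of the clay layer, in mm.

Mid-depth of clay below the footing base: z = 2.1 + 6.5/2 = 5.35 m.
Stress increase at mid-clay by the 2:1 spreading method:
Δσ = qBL/((B+z)(L+z)) = 216×4.8×9.5/((4.8+5.35)(9.5+5.35)) = 65.347 kPa
Final effective stress: σ'_f = σ'_0 + Δσ = 118 + 65.347 = 183.35 kPa.
Normally consolidated clay, so the full stress increment lies on the virgin compression line:
S_c = C_c·H/(1+e₀)·log₁₀(σ'_f/σ'_0) = 0.28×6.5/(1+0.86)×log₁₀(183.35/118)
    = 0.97849 × 0.1914 = 0.1873 m

S_c ≈ 187 mm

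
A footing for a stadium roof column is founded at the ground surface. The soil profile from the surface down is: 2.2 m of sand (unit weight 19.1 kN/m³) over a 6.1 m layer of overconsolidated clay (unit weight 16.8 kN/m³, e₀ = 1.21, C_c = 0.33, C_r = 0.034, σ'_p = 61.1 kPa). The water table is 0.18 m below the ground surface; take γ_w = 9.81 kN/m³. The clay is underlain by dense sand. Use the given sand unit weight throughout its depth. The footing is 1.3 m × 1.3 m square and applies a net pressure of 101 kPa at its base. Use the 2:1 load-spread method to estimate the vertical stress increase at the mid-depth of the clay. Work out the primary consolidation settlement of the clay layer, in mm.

Mid-depth of clay below the ground surface: z = 2.2 + 6.1/2 = 5.25 m.
Total vertical stress at mid-clay: σ_v = 19.1×2.2 + 16.8×3.05 = 93.26 kPa.
Pore pressure: u = 9.81×(5.25 − 0.18) = 49.737 kPa.
Initial effective stress: σ'_0 = σ_v − u = 93.26 − 49.737 = 43.523 kPa.
Stress increase at mid-clay by the 2:1 spreading method:
Δσ = qBL/((B+z)(L+z)) = 101×1.3×1.3/((1.3+5.25)(1.3+5.25)) = 3.9786 kPa
Final effective stress: σ'_f = 43.523 + 3.9786 = 47.502 kPa.
σ'_f = 47.502 ≤ σ'_p = 61.1 kPa, so the clay remains overconsolidated and only the recompression index applies:
S_c = C_r·H/(1+e₀)·log₁₀(σ'_f/σ'_0) = 0.034×6.1/2.21×log₁₀(47.502/43.523)
    = 0.093847 × 0.037993 = 0.003566 m

S_c ≈ 3.57 mm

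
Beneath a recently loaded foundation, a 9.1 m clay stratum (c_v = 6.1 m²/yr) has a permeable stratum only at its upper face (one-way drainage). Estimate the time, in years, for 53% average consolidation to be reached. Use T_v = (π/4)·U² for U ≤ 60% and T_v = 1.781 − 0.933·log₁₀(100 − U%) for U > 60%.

Drainage path length: H_d = H = 9.1 m (single drainage).
U ≤ 60%: T_v = (π/4)·U² = (π/4)×0.53² = 0.22062.
t = T_v·H_d²/c_v = 0.22062×9.1²/6.1 = 2.995 years.

t ≈ 3 years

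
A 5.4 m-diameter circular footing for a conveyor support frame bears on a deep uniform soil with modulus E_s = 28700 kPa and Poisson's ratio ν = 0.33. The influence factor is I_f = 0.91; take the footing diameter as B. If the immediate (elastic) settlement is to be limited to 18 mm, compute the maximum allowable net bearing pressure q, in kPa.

S_e = q·B·(1−ν²)/E_s · I_f  ⇒  q = S_e·E_s / (B·(1−ν²)·I_f).
q = 0.018 × 28700 / (5.4 × 0.8911 × 0.91) = 118 kPa

q ≈ 118 kPa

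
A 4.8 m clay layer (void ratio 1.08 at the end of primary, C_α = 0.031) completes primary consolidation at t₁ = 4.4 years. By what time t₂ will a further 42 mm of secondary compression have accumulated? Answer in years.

S_s = C_α·H/(1+e_p)·log₁₀(t₂/t₁) ⇒ log₁₀(t₂/t₁) = S_s·(1+e_p)/(C_α·H).
log₁₀(t₂/t₁) = 0.042 × (1+1.08) / (0.031×4.8) = 0.5871
t₂ = t₁ × 10^0.5871 = 4.4 × 3.865 = 17 years

t₂ ≈ 17 years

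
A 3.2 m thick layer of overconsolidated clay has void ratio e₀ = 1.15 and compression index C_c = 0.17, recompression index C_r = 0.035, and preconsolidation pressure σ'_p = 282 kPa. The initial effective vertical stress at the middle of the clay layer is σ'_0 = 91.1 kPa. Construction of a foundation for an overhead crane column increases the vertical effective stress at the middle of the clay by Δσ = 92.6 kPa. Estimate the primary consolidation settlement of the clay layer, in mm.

S_c ≈ 15.9 mm

Final effective stress: σ'_f = 91.1 + 92.6 = 183.7 kPa.
σ'_f = 183.7 ≤ σ'_p = 282 kPa, so the clay remains overconsolidated and only the recompression index applies:
S_c = C_r·H/(1+e₀)·log₁₀(σ'_f/σ'_0) = 0.035×3.2/2.15×log₁₀(183.7/91.1)
    = 0.052094 × 0.30459 = 0.01587 m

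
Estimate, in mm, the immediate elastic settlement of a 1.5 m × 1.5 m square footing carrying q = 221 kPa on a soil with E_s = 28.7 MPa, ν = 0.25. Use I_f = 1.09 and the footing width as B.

S_e ≈ 11.8 mm

Immediate (elastic) settlement: S_e = q·B·(1−ν²)/E_s · I_f.
E_s = 28.7 MPa = 28700 kPa.
S_e = 221 × 1.5 × (1 − 0.25²) / 28700 × 1.09
    = 221 × 1.5 × 0.9375 / 28700 × 1.09
    = 0.0118 m = 11.8 mm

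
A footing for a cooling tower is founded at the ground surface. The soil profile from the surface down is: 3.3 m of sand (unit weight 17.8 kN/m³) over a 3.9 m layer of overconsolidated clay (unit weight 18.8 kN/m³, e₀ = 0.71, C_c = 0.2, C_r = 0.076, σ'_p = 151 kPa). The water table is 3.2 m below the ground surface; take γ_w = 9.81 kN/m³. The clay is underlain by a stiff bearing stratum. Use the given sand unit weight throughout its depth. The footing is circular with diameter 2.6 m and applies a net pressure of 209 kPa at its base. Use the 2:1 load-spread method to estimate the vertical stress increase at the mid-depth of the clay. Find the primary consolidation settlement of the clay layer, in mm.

Mid-depth of clay below the ground surface: z = 3.3 + 3.9/2 = 5.25 m.
Total vertical stress at mid-clay: σ_v = 17.8×3.3 + 18.8×1.95 = 95.4 kPa.
Pore pressure: u = 9.81×(5.25 − 3.2) = 20.11 kPa.
Initial effective stress: σ'_0 = σ_v − u = 95.4 − 20.11 = 75.29 kPa.
Stress increase at mid-clay by the 2:1 spreading method:
Δσ ≈ qD²/(D+z)² = 209×2.6²/(2.6+5.25)² = 22.927 kPa
Final effective stress: σ'_f = 75.29 + 22.927 = 98.217 kPa.
σ'_f = 98.217 ≤ σ'_p = 151 kPa, so the clay remains overconsolidated and only the recompression index applies:
S_c = C_r·H/(1+e₀)·log₁₀(σ'_f/σ'_0) = 0.076×3.9/1.71×log₁₀(98.217/75.29)
    = 0.17333 × 0.11545 = 0.02001 m

S_c ≈ 20 mm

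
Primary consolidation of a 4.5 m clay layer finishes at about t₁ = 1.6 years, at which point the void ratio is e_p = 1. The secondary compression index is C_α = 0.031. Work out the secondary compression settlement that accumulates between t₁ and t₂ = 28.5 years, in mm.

Secondary compression: S_s = C_α·H/(1+e_p)·log₁₀(t₂/t₁)
S_s = 0.031×4.5/(1+1)×log₁₀(28.5/1.6)
    = 0.06975 × 1.251 = 0.08724 m

S_s ≈ 87.2 mm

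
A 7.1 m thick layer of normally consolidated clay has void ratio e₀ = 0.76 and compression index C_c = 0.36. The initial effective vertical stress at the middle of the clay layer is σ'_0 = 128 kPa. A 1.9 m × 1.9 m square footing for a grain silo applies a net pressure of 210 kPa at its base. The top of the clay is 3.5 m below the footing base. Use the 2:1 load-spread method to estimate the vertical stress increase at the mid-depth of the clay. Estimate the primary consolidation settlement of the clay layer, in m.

Mid-depth of clay below the footing base: z = 3.5 + 7.1/2 = 7.05 m.
Stress increase at mid-clay by the 2:1 spreading method:
Δσ = qBL/((B+z)(L+z)) = 210×1.9×1.9/((1.9+7.05)(1.9+7.05)) = 9.4641 kPa
Final effective stress: σ'_f = σ'_0 + Δσ = 128 + 9.4641 = 137.46 kPa.
Normally consolidated clay, so the full stress increment lies on the virgin compression line:
S_c = C_c·H/(1+e₀)·log₁₀(σ'_f/σ'_0) = 0.36×7.1/(1+0.76)×log₁₀(137.46/128)
    = 1.4523 × 0.030966 = 0.04497 m

S_c ≈ 0.045 m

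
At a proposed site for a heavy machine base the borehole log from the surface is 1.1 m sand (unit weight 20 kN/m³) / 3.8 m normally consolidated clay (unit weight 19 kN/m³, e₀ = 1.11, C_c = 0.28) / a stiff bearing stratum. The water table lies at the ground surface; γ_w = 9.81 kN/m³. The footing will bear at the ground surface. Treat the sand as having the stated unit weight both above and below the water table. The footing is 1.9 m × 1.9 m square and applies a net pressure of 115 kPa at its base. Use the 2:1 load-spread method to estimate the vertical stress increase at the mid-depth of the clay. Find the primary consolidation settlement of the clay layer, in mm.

Mid-depth of clay below the ground surface: z = 1.1 + 3.8/2 = 3 m.
Total vertical stress at mid-clay: σ_v = 20×1.1 + 19×1.9 = 58.1 kPa.
Pore pressure: u = 9.81×(3 − 0) = 29.43 kPa.
Initial effective stress: σ'_0 = σ_v − u = 58.1 − 29.43 = 28.67 kPa.
Stress increase at mid-clay by the 2:1 spreading method:
Δσ = qBL/((B+z)(L+z)) = 115×1.9×1.9/((1.9+3)(1.9+3)) = 17.291 kPa
Final effective stress: σ'_f = σ'_0 + Δσ = 28.67 + 17.291 = 45.961 kPa.
Normally consolidated clay, so the full stress increment lies on the virgin compression line:
S_c = C_c·H/(1+e₀)·log₁₀(σ'_f/σ'_0) = 0.28×3.8/(1+1.11)×log₁₀(45.961/28.67)
    = 0.50427 × 0.20496 = 0.1034 m

S_c ≈ 103 mm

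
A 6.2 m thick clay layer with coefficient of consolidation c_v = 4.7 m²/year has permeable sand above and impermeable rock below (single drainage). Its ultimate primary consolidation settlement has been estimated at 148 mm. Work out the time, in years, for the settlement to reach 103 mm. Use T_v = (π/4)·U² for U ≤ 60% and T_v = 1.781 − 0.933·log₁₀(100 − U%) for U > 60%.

Drainage path length: H_d = H = 6.2 m (single drainage).
U = S(t)/S_ult = 103/148 = 0.6959.
U > 60%: T_v = 1.781 − 0.933·log₁₀(100 − 69.595) = 0.39741.
t = T_v·H_d²/c_v = 0.39741×6.2²/4.7 = 3.25 years.

t ≈ 3.25 years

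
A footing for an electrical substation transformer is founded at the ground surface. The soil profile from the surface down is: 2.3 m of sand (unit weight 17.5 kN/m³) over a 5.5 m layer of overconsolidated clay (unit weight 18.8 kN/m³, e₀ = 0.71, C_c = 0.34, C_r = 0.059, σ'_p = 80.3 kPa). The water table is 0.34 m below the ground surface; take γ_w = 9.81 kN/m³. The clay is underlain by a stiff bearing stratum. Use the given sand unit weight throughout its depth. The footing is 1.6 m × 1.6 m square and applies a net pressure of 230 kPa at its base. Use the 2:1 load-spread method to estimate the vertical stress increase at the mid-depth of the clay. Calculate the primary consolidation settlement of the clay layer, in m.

Mid-depth of clay below the ground surface: z = 2.3 + 5.5/2 = 5.05 m.
Total vertical stress at mid-clay: σ_v = 17.5×2.3 + 18.8×2.75 = 91.95 kPa.
Pore pressure: u = 9.81×(5.05 − 0.34) = 46.205 kPa.
Initial effective stress: σ'_0 = σ_v − u = 91.95 − 46.205 = 45.745 kPa.
Stress increase at mid-clay by the 2:1 spreading method:
Δσ = qBL/((B+z)(L+z)) = 230×1.6×1.6/((1.6+5.05)(1.6+5.05)) = 13.314 kPa
Final effective stress: σ'_f = 45.745 + 13.314 = 59.059 kPa.
σ'_f = 59.059 ≤ σ'_p = 80.3 kPa, so the clay remains overconsolidated and only the recompression index applies:
S_c = C_r·H/(1+e₀)·log₁₀(σ'_f/σ'_0) = 0.059×5.5/1.71×log₁₀(59.059/45.745)
    = 0.18977 × 0.11094 = 0.02105 m

S_c ≈ 0.0211 m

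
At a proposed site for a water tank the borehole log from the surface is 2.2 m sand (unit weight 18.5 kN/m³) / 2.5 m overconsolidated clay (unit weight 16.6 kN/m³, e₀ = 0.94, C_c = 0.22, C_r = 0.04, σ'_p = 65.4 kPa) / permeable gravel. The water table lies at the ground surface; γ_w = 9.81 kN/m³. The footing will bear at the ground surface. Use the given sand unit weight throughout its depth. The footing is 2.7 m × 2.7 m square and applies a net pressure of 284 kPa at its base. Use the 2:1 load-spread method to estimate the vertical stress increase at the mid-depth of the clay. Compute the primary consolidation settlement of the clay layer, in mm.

S_c ≈ 47.7 mm

Mid-depth of clay below the ground surface: z = 2.2 + 2.5/2 = 3.45 m.
Total vertical stress at mid-clay: σ_v = 18.5×2.2 + 16.6×1.25 = 61.45 kPa.
Pore pressure: u = 9.81×(3.45 − 0) = 33.845 kPa.
Initial effective stress: σ'_0 = σ_v − u = 61.45 − 33.845 = 27.605 kPa.
Stress increase at mid-clay by the 2:1 spreading method:
Δσ = qBL/((B+z)(L+z)) = 284×2.7×2.7/((2.7+3.45)(2.7+3.45)) = 54.739 kPa
Final effective stress: σ'_f = 27.605 + 54.739 = 82.344 kPa.
σ'_f = 82.344 > σ'_p = 65.4 kPa, so the stress path crosses the preconsolidation pressure — recompression up to σ'_p, then virgin compression beyond:
S_c = H/(1+e₀)·[C_r·log₁₀(σ'_p/σ'_0) + C_c·log₁₀(σ'_f/σ'_p)]
    = 2.5/1.94 × [0.04×log₁₀(65.4/27.605) + 0.22×log₁₀(82.344/65.4)]
    = 1.2887 × [0.014984 + 0.022012] = 0.04768 m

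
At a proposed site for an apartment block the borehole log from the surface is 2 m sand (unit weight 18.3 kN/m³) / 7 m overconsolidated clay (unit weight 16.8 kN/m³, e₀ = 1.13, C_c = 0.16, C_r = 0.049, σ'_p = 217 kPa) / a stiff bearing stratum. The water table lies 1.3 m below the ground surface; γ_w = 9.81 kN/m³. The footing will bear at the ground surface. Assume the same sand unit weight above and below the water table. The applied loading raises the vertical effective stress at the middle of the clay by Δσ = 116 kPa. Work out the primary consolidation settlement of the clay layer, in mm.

S_c ≈ 80 mm

Mid-depth of clay below the ground surface: z = 2 + 7/2 = 5.5 m.
Total vertical stress at mid-clay: σ_v = 18.3×2 + 16.8×3.5 = 95.4 kPa.
Pore pressure: u = 9.81×(5.5 − 1.3) = 41.202 kPa.
Initial effective stress: σ'_0 = σ_v − u = 95.4 − 41.202 = 54.198 kPa.
Final effective stress: σ'_f = 54.198 + 116 = 170.2 kPa.
σ'_f = 170.2 ≤ σ'_p = 217 kPa, so the clay remains overconsolidated and only the recompression index applies:
S_c = C_r·H/(1+e₀)·log₁₀(σ'_f/σ'_0) = 0.049×7/2.13×log₁₀(170.2/54.198)
    = 0.16103 × 0.49698 = 0.08003 m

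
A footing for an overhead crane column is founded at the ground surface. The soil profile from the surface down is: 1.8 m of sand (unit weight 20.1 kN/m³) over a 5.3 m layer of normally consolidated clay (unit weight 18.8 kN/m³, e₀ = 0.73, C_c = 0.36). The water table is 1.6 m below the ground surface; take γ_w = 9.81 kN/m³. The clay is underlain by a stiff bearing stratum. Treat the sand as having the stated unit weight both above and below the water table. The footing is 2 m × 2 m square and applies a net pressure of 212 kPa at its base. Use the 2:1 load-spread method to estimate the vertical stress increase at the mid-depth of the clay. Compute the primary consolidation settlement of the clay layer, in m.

Mid-depth of clay below the ground surface: z = 1.8 + 5.3/2 = 4.45 m.
Total vertical stress at mid-clay: σ_v = 20.1×1.8 + 18.8×2.65 = 86 kPa.
Pore pressure: u = 9.81×(4.45 − 1.6) = 27.959 kPa.
Initial effective stress: σ'_0 = σ_v − u = 86 − 27.959 = 58.041 kPa.
Stress increase at mid-clay by the 2:1 spreading method:
Δσ = qBL/((B+z)(L+z)) = 212×2×2/((2+4.45)(2+4.45)) = 20.383 kPa
Final effective stress: σ'_f = σ'_0 + Δσ = 58.041 + 20.383 = 78.424 kPa.
Normally consolidated clay, so the full stress increment lies on the virgin compression line:
S_c = C_c·H/(1+e₀)·log₁₀(σ'_f/σ'_0) = 0.36×5.3/(1+0.73)×log₁₀(78.424/58.041)
    = 1.1029 × 0.13071 = 0.1442 m

S_c ≈ 0.144 m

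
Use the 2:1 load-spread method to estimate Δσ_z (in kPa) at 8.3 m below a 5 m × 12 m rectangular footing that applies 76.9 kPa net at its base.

Δσ_z ≈ 17.1 kPa

By the 2:1 method the load spreads at 1 horizontal : 2 vertical, so at depth z the loaded area has grown by z in each plan dimension:
Δσ = qBL/((B+z)(L+z)) = 76.9×5×12/((5+8.3)(12+8.3)) = 17.09 kPa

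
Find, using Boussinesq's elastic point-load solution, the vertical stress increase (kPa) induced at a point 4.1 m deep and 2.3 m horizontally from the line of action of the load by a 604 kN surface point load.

Boussinesq vertical stress below a point load on an elastic half-space:
Δσ_z = 3P/(2πz²) · [1 + (r/z)²]^(−5/2)
r/z = 2.3/4.1 = 0.56098; [1+(r/z)²]^(−5/2) = 0.50459.
Δσ_z = 3×604/(2π×4.1²) × 0.50459 = 17.156 × 0.50459 = 8.657 kPa

Δσ_z ≈ 8.66 kPa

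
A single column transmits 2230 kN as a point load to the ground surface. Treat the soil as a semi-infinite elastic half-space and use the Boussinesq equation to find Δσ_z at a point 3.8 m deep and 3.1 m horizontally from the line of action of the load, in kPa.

Δσ_z ≈ 20.6 kPa

Boussinesq vertical stress below a point load on an elastic half-space:
Δσ_z = 3P/(2πz²) · [1 + (r/z)²]^(−5/2)
r/z = 3.1/3.8 = 0.81579; [1+(r/z)²]^(−5/2) = 0.27934.
Δσ_z = 3×2230/(2π×3.8²) × 0.27934 = 73.736 × 0.27934 = 20.6 kPa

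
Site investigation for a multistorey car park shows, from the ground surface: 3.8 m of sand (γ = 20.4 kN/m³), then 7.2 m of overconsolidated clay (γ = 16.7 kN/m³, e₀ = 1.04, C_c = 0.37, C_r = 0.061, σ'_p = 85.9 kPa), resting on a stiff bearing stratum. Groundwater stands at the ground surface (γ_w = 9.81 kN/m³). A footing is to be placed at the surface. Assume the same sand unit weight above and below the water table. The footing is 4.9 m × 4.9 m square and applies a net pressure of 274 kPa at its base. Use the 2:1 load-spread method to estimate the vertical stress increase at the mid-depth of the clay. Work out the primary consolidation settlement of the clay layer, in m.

Mid-depth of clay below the ground surface: z = 3.8 + 7.2/2 = 7.4 m.
Total vertical stress at mid-clay: σ_v = 20.4×3.8 + 16.7×3.6 = 137.64 kPa.
Pore pressure: u = 9.81×(7.4 − 0) = 72.594 kPa.
Initial effective stress: σ'_0 = σ_v − u = 137.64 − 72.594 = 65.046 kPa.
Stress increase at mid-clay by the 2:1 spreading method:
Δσ = qBL/((B+z)(L+z)) = 274×4.9×4.9/((4.9+7.4)(4.9+7.4)) = 43.484 kPa
Final effective stress: σ'_f = 65.046 + 43.484 = 108.53 kPa.
σ'_f = 108.53 > σ'_p = 85.9 kPa, so the stress path crosses the preconsolidation pressure — recompression up to σ'_p, then virgin compression beyond:
S_c = H/(1+e₀)·[C_r·log₁₀(σ'_p/σ'_0) + C_c·log₁₀(σ'_f/σ'_p)]
    = 7.2/2.04 × [0.061×log₁₀(85.9/65.046) + 0.37×log₁₀(108.53/85.9)]
    = 3.5294 × [0.0073671 + 0.037576] = 0.1586 m

S_c ≈ 0.159 m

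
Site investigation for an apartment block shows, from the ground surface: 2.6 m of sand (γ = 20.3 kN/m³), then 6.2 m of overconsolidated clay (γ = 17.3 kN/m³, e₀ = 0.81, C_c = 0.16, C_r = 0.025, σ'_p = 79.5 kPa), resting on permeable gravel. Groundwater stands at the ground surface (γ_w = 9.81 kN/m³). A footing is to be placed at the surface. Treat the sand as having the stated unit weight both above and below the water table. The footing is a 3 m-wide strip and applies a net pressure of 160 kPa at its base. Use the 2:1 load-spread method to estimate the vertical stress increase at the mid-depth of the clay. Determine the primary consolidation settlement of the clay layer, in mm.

Mid-depth of clay below the ground surface: z = 2.6 + 6.2/2 = 5.7 m.
Total vertical stress at mid-clay: σ_v = 20.3×2.6 + 17.3×3.1 = 106.41 kPa.
Pore pressure: u = 9.81×(5.7 − 0) = 55.917 kPa.
Initial effective stress: σ'_0 = σ_v − u = 106.41 − 55.917 = 50.493 kPa.
Stress increase at mid-clay by the 2:1 spreading method:
Δσ = qB/(B+z) = 160×3/(3+5.7) = 55.172 kPa
Final effective stress: σ'_f = 50.493 + 55.172 = 105.66 kPa.
σ'_f = 105.66 > σ'_p = 79.5 kPa, so the stress path crosses the preconsolidation pressure — recompression up to σ'_p, then virgin compression beyond:
S_c = H/(1+e₀)·[C_r·log₁₀(σ'_p/σ'_0) + C_c·log₁₀(σ'_f/σ'_p)]
    = 6.2/1.81 × [0.025×log₁₀(79.5/50.493) + 0.16×log₁₀(105.66/79.5)]
    = 3.4254 × [0.0049284 + 0.019767] = 0.08459 m

S_c ≈ 84.6 mm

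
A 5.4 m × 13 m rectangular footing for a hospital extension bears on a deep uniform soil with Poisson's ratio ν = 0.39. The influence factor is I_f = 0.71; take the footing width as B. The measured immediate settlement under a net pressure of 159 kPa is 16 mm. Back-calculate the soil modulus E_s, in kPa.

S_e = q·B·(1−ν²)/E_s · I_f  ⇒  E_s = q·B·(1−ν²)·I_f / S_e.
E_s = 159 × 5.4 × 0.8479 × 0.71 / 0.016 = 32310 kPa

E_s ≈ 32300 kPa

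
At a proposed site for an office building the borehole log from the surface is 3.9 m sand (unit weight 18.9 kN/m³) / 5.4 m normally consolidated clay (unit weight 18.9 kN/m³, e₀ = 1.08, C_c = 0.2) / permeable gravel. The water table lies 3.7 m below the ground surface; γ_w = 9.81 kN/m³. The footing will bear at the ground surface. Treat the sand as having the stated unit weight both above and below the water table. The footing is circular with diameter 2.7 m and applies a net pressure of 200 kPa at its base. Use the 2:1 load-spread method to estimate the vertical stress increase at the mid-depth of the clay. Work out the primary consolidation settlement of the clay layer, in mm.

Mid-depth of clay below the ground surface: z = 3.9 + 5.4/2 = 6.6 m.
Total vertical stress at mid-clay: σ_v = 18.9×3.9 + 18.9×2.7 = 124.74 kPa.
Pore pressure: u = 9.81×(6.6 − 3.7) = 28.449 kPa.
Initial effective stress: σ'_0 = σ_v − u = 124.74 − 28.449 = 96.291 kPa.
Stress increase at mid-clay by the 2:1 spreading method:
Δσ ≈ qD²/(D+z)² = 200×2.7²/(2.7+6.6)² = 16.857 kPa
Final effective stress: σ'_f = σ'_0 + Δσ = 96.291 + 16.857 = 113.15 kPa.
Normally consolidated clay, so the full stress increment lies on the virgin compression line:
S_c = C_c·H/(1+e₀)·log₁₀(σ'_f/σ'_0) = 0.2×5.4/(1+1.08)×log₁₀(113.15/96.291)
    = 0.51923 × 0.070069 = 0.03638 m

S_c ≈ 36.4 mm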